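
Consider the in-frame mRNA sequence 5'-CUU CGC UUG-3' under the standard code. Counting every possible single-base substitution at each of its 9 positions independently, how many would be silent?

8

Codon 1 (CUU, Leu): 3 synonymous substitutions.
Codon 2 (CGC, Arg): 3 synonymous substitutions.
Codon 3 (UUG, Leu): 2 synonymous substitutions.
Total: 3 + 3 + 2 = 8.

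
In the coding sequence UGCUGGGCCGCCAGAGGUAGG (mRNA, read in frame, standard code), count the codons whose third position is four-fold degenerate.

Codon 1 UGC (Cys): third position 2-fold.
Codon 2 UGG (Trp): third position 1-fold.
Codon 3 GCC (Ala): third position 4-fold.
Codon 4 GCC (Ala): third position 4-fold.
Codon 5 AGA (Arg): third position 2-fold.
Codon 6 GGU (Gly): third position 4-fold.
Codon 7 AGG (Arg): third position 2-fold.
Four-fold degenerate third positions: 3.

3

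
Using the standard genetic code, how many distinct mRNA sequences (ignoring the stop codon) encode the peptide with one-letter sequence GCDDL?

192

Gly: 4 codons.
Cys: 2 codons.
Asp: 2 codons.
Asp: 2 codons.
Leu: 6 codons.
4 × 2 × 2 × 2 × 6 = 192.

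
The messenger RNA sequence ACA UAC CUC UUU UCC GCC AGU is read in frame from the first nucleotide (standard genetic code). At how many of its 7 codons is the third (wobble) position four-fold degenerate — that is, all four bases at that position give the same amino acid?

Codon 1 ACA (Thr): third position 4-fold.
Codon 2 UAC (Tyr): third position 2-fold.
Codon 3 CUC (Leu): third position 4-fold.
Codon 4 UUU (Phe): third position 2-fold.
Codon 5 UCC (Ser): third position 4-fold.
Codon 6 GCC (Ala): third position 4-fold.
Codon 7 AGU (Ser): third position 2-fold.
Four-fold degenerate third positions: 4.

4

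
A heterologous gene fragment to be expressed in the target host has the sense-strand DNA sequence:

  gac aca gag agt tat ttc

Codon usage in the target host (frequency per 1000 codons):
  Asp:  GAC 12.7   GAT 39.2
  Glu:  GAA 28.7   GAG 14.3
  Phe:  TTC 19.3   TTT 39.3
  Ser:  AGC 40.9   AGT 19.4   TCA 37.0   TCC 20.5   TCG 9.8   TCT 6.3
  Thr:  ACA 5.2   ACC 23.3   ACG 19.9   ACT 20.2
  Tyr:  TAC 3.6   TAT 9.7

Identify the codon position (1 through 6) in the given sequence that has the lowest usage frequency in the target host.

2

Codon 1 GAC (Asp): 12.7 per 1000.
Codon 2 ACA (Thr): 5.2 per 1000.
Codon 3 GAG (Glu): 14.3 per 1000.
Codon 4 AGT (Ser): 19.4 per 1000.
Codon 5 TAT (Tyr): 9.7 per 1000.
Codon 6 TTC (Phe): 19.3 per 1000.
Lowest frequency is 5.2 at codon 2.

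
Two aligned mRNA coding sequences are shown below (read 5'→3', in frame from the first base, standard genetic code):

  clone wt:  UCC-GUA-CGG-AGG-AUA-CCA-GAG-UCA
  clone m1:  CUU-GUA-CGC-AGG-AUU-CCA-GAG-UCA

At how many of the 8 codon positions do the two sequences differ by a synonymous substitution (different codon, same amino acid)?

Codon 1: UCC Ser / CUU Leu — nonsynonymous.
Codon 2: GUA Val / GUA Val — identical.
Codon 3: CGG Arg / CGC Arg — synonymous.
Codon 4: AGG Arg / AGG Arg — identical.
Codon 5: AUA Ile / AUU Ile — synonymous.
Codon 6: CCA Pro / CCA Pro — identical.
Codon 7: GAG Glu / GAG Glu — identical.
Codon 8: UCA Ser / UCA Ser — identical.
Synonymous differences: 2.

2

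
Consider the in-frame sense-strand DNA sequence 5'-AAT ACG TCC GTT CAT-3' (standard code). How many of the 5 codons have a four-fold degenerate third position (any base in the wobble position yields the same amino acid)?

3

Codon 1 AAT (Asn): third position 2-fold.
Codon 2 ACG (Thr): third position 4-fold.
Codon 3 TCC (Ser): third position 4-fold.
Codon 4 GTT (Val): third position 4-fold.
Codon 5 CAT (His): third position 2-fold.
Four-fold degenerate third positions: 3.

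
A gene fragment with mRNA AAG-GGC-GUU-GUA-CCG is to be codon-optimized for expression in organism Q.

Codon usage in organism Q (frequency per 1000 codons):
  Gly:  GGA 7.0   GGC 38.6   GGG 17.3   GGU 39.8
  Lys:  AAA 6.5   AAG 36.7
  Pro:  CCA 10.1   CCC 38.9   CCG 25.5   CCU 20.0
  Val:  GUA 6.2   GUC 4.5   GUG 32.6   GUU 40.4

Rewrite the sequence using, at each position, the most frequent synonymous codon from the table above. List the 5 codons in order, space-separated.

Codon 1 (Lys): best is AAG at 36.7.
Codon 2 (Gly): best is GGU at 39.8.
Codon 3 (Val): best is GUU at 40.4.
Codon 4 (Val): best is GUU at 40.4.
Codon 5 (Pro): best is CCC at 38.9.

AAG GGU GUU GUU CCC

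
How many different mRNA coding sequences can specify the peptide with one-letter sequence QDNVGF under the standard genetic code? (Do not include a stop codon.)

256

Gln: 2 codons.
Asp: 2 codons.
Asn: 2 codons.
Val: 4 codons.
Gly: 4 codons.
Phe: 2 codons.
2 × 2 × 2 × 4 × 4 × 2 = 256.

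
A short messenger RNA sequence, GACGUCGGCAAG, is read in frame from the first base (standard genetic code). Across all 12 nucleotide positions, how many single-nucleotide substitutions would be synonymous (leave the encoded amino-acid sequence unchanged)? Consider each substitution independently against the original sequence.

Codon 1 (GAC, Asp): 1 synonymous substitution.
Codon 2 (GUC, Val): 3 synonymous substitutions.
Codon 3 (GGC, Gly): 3 synonymous substitutions.
Codon 4 (AAG, Lys): 1 synonymous substitution.
Total: 1 + 3 + 3 + 1 = 8.

8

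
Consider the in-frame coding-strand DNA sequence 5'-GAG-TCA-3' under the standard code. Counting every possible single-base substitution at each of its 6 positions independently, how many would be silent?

Codon 1 (GAG, Glu): 1 synonymous substitution.
Codon 2 (TCA, Ser): 3 synonymous substitutions.
Total: 1 + 3 = 4.

4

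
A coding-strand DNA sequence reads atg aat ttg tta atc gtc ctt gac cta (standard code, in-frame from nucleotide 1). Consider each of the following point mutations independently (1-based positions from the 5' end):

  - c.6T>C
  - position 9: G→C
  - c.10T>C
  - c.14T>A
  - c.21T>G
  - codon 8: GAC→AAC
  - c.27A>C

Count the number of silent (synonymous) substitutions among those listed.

Codon 2: AAT (Asn) → AAC (Asn) — synonymous.
Codon 3: TTG (Leu) → TTC (Phe) — missense.
Codon 4: TTA (Leu) → CTA (Leu) — synonymous.
Codon 5: ATC (Ile) → AAC (Asn) — missense.
Codon 7: CTT (Leu) → CTG (Leu) — synonymous.
Codon 8: GAC (Asp) → AAC (Asn) — missense.
Codon 9: CTA (Leu) → CTC (Leu) — synonymous.
Synonymous: 4 of 7.

4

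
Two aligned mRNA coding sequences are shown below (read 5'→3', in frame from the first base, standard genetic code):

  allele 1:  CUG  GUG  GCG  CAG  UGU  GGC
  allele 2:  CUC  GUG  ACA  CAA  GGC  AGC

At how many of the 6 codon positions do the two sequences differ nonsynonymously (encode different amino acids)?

Codon 1: CUG Leu / CUC Leu — synonymous.
Codon 2: GUG Val / GUG Val — identical.
Codon 3: GCG Ala / ACA Thr — nonsynonymous.
Codon 4: CAG Gln / CAA Gln — synonymous.
Codon 5: UGU Cys / GGC Gly — nonsynonymous.
Codon 6: GGC Gly / AGC Ser — nonsynonymous.
Nonsynonymous differences: 3.

3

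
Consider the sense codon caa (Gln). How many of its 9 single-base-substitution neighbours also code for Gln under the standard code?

Position 1: none → 0 synonymous.
Position 2: none → 0 synonymous.
Position 3: CAG → 1 synonymous.
Total: 0 + 0 + 1 = 1.

1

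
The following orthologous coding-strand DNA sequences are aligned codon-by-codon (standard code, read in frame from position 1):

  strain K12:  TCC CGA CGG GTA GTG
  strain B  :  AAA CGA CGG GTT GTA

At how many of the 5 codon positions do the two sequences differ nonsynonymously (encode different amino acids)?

Codon 1: TCC Ser / AAA Lys — nonsynonymous.
Codon 2: CGA Arg / CGA Arg — identical.
Codon 3: CGG Arg / CGG Arg — identical.
Codon 4: GTA Val / GTT Val — synonymous.
Codon 5: GTG Val / GTA Val — synonymous.
Nonsynonymous differences: 1.

1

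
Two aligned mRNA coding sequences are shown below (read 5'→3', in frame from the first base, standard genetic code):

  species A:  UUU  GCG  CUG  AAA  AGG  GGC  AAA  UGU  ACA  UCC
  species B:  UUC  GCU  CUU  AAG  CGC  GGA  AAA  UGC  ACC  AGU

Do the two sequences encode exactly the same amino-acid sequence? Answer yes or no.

Codon 1: UUU Phe / UUC Phe — synonymous.
Codon 2: GCG Ala / GCU Ala — synonymous.
Codon 3: CUG Leu / CUU Leu — synonymous.
Codon 4: AAA Lys / AAG Lys — synonymous.
Codon 5: AGG Arg / CGC Arg — synonymous.
Codon 6: GGC Gly / GGA Gly — synonymous.
Codon 7: AAA Lys / AAA Lys — identical.
Codon 8: UGU Cys / UGC Cys — synonymous.
Codon 9: ACA Thr / ACC Thr — synonymous.
Codon 10: UCC Ser / AGU Ser — synonymous.
Nonsynonymous differences: 0 → same protein.

yes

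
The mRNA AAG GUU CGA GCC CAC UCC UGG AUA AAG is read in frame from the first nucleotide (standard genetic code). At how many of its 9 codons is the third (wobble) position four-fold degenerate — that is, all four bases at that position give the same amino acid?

4

Codon 1 AAG (Lys): third position 2-fold.
Codon 2 GUU (Val): third position 4-fold.
Codon 3 CGA (Arg): third position 4-fold.
Codon 4 GCC (Ala): third position 4-fold.
Codon 5 CAC (His): third position 2-fold.
Codon 6 UCC (Ser): third position 4-fold.
Codon 7 UGG (Trp): third position 1-fold.
Codon 8 AUA (Ile): third position 3-fold.
Codon 9 AAG (Lys): third position 2-fold.
Four-fold degenerate third positions: 4.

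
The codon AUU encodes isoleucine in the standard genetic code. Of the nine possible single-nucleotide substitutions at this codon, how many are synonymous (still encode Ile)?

2

Position 1: none → 0 synonymous.
Position 2: none → 0 synonymous.
Position 3: AUC, AUA → 2 synonymous.
Total: 0 + 0 + 2 = 2.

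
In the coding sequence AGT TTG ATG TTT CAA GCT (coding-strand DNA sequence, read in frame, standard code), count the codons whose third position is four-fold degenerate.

1

Codon 1 AGT (Ser): third position 2-fold.
Codon 2 TTG (Leu): third position 2-fold.
Codon 3 ATG (Met): third position 1-fold.
Codon 4 TTT (Phe): third position 2-fold.
Codon 5 CAA (Gln): third position 2-fold.
Codon 6 GCT (Ala): third position 4-fold.
Four-fold degenerate third positions: 1.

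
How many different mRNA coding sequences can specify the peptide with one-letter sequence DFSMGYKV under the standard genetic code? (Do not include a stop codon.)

1536

Asp: 2 codons.
Phe: 2 codons.
Ser: 6 codons.
Met: 1 codon.
Gly: 4 codons.
Tyr: 2 codons.
Lys: 2 codons.
Val: 4 codons.
2 × 2 × 6 × 1 × 4 × 2 × 2 × 4 = 1536.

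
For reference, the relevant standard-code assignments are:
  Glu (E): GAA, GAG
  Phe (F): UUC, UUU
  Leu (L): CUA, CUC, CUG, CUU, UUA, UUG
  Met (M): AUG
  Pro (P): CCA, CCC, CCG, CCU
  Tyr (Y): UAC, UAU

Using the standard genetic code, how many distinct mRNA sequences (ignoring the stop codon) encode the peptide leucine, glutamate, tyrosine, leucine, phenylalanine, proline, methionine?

Leu: 6 codons.
Glu: 2 codons.
Tyr: 2 codons.
Leu: 6 codons.
Phe: 2 codons.
Pro: 4 codons.
Met: 1 codon.
6 × 2 × 2 × 6 × 2 × 4 × 1 = 1152.

1152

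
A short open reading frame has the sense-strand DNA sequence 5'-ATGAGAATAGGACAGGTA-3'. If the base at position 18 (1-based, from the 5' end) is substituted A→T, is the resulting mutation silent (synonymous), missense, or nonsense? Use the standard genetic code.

Position 18 falls in codon 6: GTA → Val.
After the substitution the codon is GTT → Val.
Both encode Val, so the change is synonymous.

silent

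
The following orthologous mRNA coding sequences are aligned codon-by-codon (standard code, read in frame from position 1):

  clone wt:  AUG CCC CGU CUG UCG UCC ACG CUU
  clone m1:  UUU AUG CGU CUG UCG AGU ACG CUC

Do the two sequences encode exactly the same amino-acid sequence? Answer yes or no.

no

Codon 1: AUG Met / UUU Phe — nonsynonymous.
Codon 2: CCC Pro / AUG Met — nonsynonymous.
Codon 3: CGU Arg / CGU Arg — identical.
Codon 4: CUG Leu / CUG Leu — identical.
Codon 5: UCG Ser / UCG Ser — identical.
Codon 6: UCC Ser / AGU Ser — synonymous.
Codon 7: ACG Thr / ACG Thr — identical.
Codon 8: CUU Leu / CUC Leu — synonymous.
Nonsynonymous differences: 2 → different protein.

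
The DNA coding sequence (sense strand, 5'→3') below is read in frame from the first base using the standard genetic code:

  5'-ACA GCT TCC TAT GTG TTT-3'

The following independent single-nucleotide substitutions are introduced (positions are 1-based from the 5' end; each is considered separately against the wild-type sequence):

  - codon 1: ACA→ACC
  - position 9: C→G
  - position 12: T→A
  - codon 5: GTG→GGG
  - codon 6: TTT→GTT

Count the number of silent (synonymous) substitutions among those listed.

2

Codon 1: ACA (Thr) → ACC (Thr) — synonymous.
Codon 3: TCC (Ser) → TCG (Ser) — synonymous.
Codon 4: TAT (Tyr) → TAA (Stop) — nonsense.
Codon 5: GTG (Val) → GGG (Gly) — missense.
Codon 6: TTT (Phe) → GTT (Val) — missense.
Synonymous: 2 of 5.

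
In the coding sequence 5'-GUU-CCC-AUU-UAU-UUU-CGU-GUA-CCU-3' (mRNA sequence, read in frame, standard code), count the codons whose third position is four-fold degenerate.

5

Codon 1 GUU (Val): third position 4-fold.
Codon 2 CCC (Pro): third position 4-fold.
Codon 3 AUU (Ile): third position 3-fold.
Codon 4 UAU (Tyr): third position 2-fold.
Codon 5 UUU (Phe): third position 2-fold.
Codon 6 CGU (Arg): third position 4-fold.
Codon 7 GUA (Val): third position 4-fold.
Codon 8 CCU (Pro): third position 4-fold.
Four-fold degenerate third positions: 5.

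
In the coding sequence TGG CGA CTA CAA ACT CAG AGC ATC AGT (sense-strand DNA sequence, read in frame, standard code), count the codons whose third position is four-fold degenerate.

Codon 1 TGG (Trp): third position 1-fold.
Codon 2 CGA (Arg): third position 4-fold.
Codon 3 CTA (Leu): third position 4-fold.
Codon 4 CAA (Gln): third position 2-fold.
Codon 5 ACT (Thr): third position 4-fold.
Codon 6 CAG (Gln): third position 2-fold.
Codon 7 AGC (Ser): third position 2-fold.
Codon 8 ATC (Ile): third position 3-fold.
Codon 9 AGT (Ser): third position 2-fold.
Four-fold degenerate third positions: 3.

3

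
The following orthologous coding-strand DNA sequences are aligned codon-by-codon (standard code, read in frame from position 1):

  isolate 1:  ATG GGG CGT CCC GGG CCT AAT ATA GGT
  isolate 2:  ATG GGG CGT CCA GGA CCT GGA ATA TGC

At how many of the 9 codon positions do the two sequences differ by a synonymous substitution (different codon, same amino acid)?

Codon 1: ATG Met / ATG Met — identical.
Codon 2: GGG Gly / GGG Gly — identical.
Codon 3: CGT Arg / CGT Arg — identical.
Codon 4: CCC Pro / CCA Pro — synonymous.
Codon 5: GGG Gly / GGA Gly — synonymous.
Codon 6: CCT Pro / CCT Pro — identical.
Codon 7: AAT Asn / GGA Gly — nonsynonymous.
Codon 8: ATA Ile / ATA Ile — identical.
Codon 9: GGT Gly / TGC Cys — nonsynonymous.
Synonymous differences: 2.

2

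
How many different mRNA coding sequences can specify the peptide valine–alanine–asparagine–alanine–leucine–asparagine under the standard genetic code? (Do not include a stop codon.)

Val: 4 codons.
Ala: 4 codons.
Asn: 2 codons.
Ala: 4 codons.
Leu: 6 codons.
Asn: 2 codons.
4 × 4 × 2 × 4 × 6 × 2 = 1536.

1536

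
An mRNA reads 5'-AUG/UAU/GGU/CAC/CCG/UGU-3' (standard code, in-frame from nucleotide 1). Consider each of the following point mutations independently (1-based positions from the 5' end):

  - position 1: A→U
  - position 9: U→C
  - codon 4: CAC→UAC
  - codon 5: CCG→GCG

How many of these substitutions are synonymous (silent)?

Codon 1: AUG (Met) → UUG (Leu) — missense.
Codon 3: GGU (Gly) → GGC (Gly) — synonymous.
Codon 4: CAC (His) → UAC (Tyr) — missense.
Codon 5: CCG (Pro) → GCG (Ala) — missense.
Synonymous: 1 of 4.

1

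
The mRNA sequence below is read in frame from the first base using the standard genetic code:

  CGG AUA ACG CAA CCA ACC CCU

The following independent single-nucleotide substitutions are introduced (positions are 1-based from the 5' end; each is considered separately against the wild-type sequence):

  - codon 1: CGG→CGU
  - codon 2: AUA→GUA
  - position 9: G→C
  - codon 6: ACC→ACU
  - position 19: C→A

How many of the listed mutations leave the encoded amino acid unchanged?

Codon 1: CGG (Arg) → CGU (Arg) — synonymous.
Codon 2: AUA (Ile) → GUA (Val) — missense.
Codon 3: ACG (Thr) → ACC (Thr) — synonymous.
Codon 6: ACC (Thr) → ACU (Thr) — synonymous.
Codon 7: CCU (Pro) → ACU (Thr) — missense.
Synonymous: 3 of 5.

3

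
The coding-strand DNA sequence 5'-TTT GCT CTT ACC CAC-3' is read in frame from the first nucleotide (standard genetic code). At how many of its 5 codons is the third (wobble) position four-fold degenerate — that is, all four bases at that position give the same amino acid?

Codon 1 TTT (Phe): third position 2-fold.
Codon 2 GCT (Ala): third position 4-fold.
Codon 3 CTT (Leu): third position 4-fold.
Codon 4 ACC (Thr): third position 4-fold.
Codon 5 CAC (His): third position 2-fold.
Four-fold degenerate third positions: 3.

3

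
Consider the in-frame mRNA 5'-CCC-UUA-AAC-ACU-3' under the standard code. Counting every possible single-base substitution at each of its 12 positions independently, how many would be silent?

9

Codon 1 (CCC, Pro): 3 synonymous substitutions.
Codon 2 (UUA, Leu): 2 synonymous substitutions.
Codon 3 (AAC, Asn): 1 synonymous substitution.
Codon 4 (ACU, Thr): 3 synonymous substitutions.
Total: 3 + 2 + 1 + 3 = 9.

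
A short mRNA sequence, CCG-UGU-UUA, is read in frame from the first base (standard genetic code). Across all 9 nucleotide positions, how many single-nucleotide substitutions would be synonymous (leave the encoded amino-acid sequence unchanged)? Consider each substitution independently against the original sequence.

Codon 1 (CCG, Pro): 3 synonymous substitutions.
Codon 2 (UGU, Cys): 1 synonymous substitution.
Codon 3 (UUA, Leu): 2 synonymous substitutions.
Total: 3 + 1 + 2 = 6.

6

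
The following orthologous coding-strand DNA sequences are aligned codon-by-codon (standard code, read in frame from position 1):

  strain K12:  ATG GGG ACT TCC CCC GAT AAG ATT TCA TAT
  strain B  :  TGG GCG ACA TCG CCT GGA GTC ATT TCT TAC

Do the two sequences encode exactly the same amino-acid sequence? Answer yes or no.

no

Codon 1: ATG Met / TGG Trp — nonsynonymous.
Codon 2: GGG Gly / GCG Ala — nonsynonymous.
Codon 3: ACT Thr / ACA Thr — synonymous.
Codon 4: TCC Ser / TCG Ser — synonymous.
Codon 5: CCC Pro / CCT Pro — synonymous.
Codon 6: GAT Asp / GGA Gly — nonsynonymous.
Codon 7: AAG Lys / GTC Val — nonsynonymous.
Codon 8: ATT Ile / ATT Ile — identical.
Codon 9: TCA Ser / TCT Ser — synonymous.
Codon 10: TAT Tyr / TAC Tyr — synonymous.
Nonsynonymous differences: 4 → different protein.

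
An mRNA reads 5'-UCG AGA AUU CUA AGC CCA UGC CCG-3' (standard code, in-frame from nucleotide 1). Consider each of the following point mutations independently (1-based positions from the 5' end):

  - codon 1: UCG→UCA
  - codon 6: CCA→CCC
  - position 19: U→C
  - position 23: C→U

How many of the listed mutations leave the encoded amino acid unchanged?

Codon 1: UCG (Ser) → UCA (Ser) — synonymous.
Codon 6: CCA (Pro) → CCC (Pro) — synonymous.
Codon 7: UGC (Cys) → CGC (Arg) — missense.
Codon 8: CCG (Pro) → CUG (Leu) — missense.
Synonymous: 2 of 4.

2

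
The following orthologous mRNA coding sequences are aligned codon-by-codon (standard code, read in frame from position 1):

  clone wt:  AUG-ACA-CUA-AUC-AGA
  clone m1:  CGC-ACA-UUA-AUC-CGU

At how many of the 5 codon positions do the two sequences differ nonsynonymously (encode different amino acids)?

Codon 1: AUG Met / CGC Arg — nonsynonymous.
Codon 2: ACA Thr / ACA Thr — identical.
Codon 3: CUA Leu / UUA Leu — synonymous.
Codon 4: AUC Ile / AUC Ile — identical.
Codon 5: AGA Arg / CGU Arg — synonymous.
Nonsynonymous differences: 1.

1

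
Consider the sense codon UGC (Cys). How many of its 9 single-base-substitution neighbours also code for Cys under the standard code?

Position 1: none → 0 synonymous.
Position 2: none → 0 synonymous.
Position 3: UGU → 1 synonymous.
Total: 0 + 0 + 1 = 1.

1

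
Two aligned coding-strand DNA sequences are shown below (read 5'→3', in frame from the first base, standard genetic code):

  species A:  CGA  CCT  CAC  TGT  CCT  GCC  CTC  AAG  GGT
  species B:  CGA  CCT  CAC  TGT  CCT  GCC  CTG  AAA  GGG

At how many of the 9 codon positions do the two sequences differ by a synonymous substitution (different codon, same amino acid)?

3

Codon 1: CGA Arg / CGA Arg — identical.
Codon 2: CCT Pro / CCT Pro — identical.
Codon 3: CAC His / CAC His — identical.
Codon 4: TGT Cys / TGT Cys — identical.
Codon 5: CCT Pro / CCT Pro — identical.
Codon 6: GCC Ala / GCC Ala — identical.
Codon 7: CTC Leu / CTG Leu — synonymous.
Codon 8: AAG Lys / AAA Lys — synonymous.
Codon 9: GGT Gly / GGG Gly — synonymous.
Synonymous differences: 3.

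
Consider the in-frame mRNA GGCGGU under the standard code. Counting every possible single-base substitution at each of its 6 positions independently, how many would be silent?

6

Codon 1 (GGC, Gly): 3 synonymous substitutions.
Codon 2 (GGU, Gly): 3 synonymous substitutions.
Total: 3 + 3 = 6.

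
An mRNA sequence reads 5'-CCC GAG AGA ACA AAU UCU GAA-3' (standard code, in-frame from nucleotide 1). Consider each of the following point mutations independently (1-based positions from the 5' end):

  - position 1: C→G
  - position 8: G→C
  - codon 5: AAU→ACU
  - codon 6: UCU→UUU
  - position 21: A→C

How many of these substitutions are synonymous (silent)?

Codon 1: CCC (Pro) → GCC (Ala) — missense.
Codon 3: AGA (Arg) → ACA (Thr) — missense.
Codon 5: AAU (Asn) → ACU (Thr) — missense.
Codon 6: UCU (Ser) → UUU (Phe) — missense.
Codon 7: GAA (Glu) → GAC (Asp) — missense.
Synonymous: 0 of 5.

0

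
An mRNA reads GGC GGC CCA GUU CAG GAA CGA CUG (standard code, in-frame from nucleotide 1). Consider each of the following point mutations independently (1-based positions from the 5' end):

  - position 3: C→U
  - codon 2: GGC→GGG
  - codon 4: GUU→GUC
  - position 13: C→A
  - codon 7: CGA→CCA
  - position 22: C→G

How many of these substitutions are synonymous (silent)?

Codon 1: GGC (Gly) → GGU (Gly) — synonymous.
Codon 2: GGC (Gly) → GGG (Gly) — synonymous.
Codon 4: GUU (Val) → GUC (Val) — synonymous.
Codon 5: CAG (Gln) → AAG (Lys) — missense.
Codon 7: CGA (Arg) → CCA (Pro) — missense.
Codon 8: CUG (Leu) → GUG (Val) — missense.
Synonymous: 3 of 6.

3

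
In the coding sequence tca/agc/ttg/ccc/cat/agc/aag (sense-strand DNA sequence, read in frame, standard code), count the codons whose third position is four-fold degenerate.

Codon 1 TCA (Ser): third position 4-fold.
Codon 2 AGC (Ser): third position 2-fold.
Codon 3 TTG (Leu): third position 2-fold.
Codon 4 CCC (Pro): third position 4-fold.
Codon 5 CAT (His): third position 2-fold.
Codon 6 AGC (Ser): third position 2-fold.
Codon 7 AAG (Lys): third position 2-fold.
Four-fold degenerate third positions: 2.

2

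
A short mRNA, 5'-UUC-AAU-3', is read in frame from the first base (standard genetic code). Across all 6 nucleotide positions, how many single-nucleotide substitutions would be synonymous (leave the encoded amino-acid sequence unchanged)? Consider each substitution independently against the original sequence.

Codon 1 (UUC, Phe): 1 synonymous substitution.
Codon 2 (AAU, Asn): 1 synonymous substitution.
Total: 1 + 1 = 2.

2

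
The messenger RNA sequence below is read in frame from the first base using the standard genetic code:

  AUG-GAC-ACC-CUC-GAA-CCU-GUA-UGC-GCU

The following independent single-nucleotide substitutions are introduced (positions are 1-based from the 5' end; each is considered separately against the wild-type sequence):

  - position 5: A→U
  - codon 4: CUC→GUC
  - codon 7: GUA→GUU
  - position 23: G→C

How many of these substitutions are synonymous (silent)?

Codon 2: GAC (Asp) → GUC (Val) — missense.
Codon 4: CUC (Leu) → GUC (Val) — missense.
Codon 7: GUA (Val) → GUU (Val) — synonymous.
Codon 8: UGC (Cys) → UCC (Ser) — missense.
Synonymous: 1 of 4.

1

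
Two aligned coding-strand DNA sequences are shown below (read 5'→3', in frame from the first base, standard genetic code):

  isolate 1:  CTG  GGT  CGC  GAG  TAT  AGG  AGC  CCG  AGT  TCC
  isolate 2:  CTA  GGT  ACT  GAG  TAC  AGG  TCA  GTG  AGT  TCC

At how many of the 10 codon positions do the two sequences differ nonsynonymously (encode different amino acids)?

2

Codon 1: CTG Leu / CTA Leu — synonymous.
Codon 2: GGT Gly / GGT Gly — identical.
Codon 3: CGC Arg / ACT Thr — nonsynonymous.
Codon 4: GAG Glu / GAG Glu — identical.
Codon 5: TAT Tyr / TAC Tyr — synonymous.
Codon 6: AGG Arg / AGG Arg — identical.
Codon 7: AGC Ser / TCA Ser — synonymous.
Codon 8: CCG Pro / GTG Val — nonsynonymous.
Codon 9: AGT Ser / AGT Ser — identical.
Codon 10: TCC Ser / TCC Ser — identical.
Nonsynonymous differences: 2.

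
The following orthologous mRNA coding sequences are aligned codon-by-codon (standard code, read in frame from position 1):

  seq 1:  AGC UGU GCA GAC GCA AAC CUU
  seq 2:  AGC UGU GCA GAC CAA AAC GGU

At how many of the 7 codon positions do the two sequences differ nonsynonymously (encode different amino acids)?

Codon 1: AGC Ser / AGC Ser — identical.
Codon 2: UGU Cys / UGU Cys — identical.
Codon 3: GCA Ala / GCA Ala — identical.
Codon 4: GAC Asp / GAC Asp — identical.
Codon 5: GCA Ala / CAA Gln — nonsynonymous.
Codon 6: AAC Asn / AAC Asn — identical.
Codon 7: CUU Leu / GGU Gly — nonsynonymous.
Nonsynonymous differences: 2.

2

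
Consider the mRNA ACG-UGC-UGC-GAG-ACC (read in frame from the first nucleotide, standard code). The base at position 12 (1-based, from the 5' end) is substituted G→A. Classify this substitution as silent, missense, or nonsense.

Position 12 falls in codon 4: GAG → Glu.
After the substitution the codon is GAA → Glu.
Both encode Glu, so the change is synonymous.

silent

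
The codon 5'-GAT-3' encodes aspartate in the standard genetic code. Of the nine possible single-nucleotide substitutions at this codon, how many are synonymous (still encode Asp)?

1

Position 1: none → 0 synonymous.
Position 2: none → 0 synonymous.
Position 3: GAC → 1 synonymous.
Total: 0 + 0 + 1 = 1.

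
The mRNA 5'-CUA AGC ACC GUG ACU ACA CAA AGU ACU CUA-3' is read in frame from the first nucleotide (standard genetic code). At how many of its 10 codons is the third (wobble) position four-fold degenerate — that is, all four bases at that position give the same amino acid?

Codon 1 CUA (Leu): third position 4-fold.
Codon 2 AGC (Ser): third position 2-fold.
Codon 3 ACC (Thr): third position 4-fold.
Codon 4 GUG (Val): third position 4-fold.
Codon 5 ACU (Thr): third position 4-fold.
Codon 6 ACA (Thr): third position 4-fold.
Codon 7 CAA (Gln): third position 2-fold.
Codon 8 AGU (Ser): third position 2-fold.
Codon 9 ACU (Thr): third position 4-fold.
Codon 10 CUA (Leu): third position 4-fold.
Four-fold degenerate third positions: 7.

7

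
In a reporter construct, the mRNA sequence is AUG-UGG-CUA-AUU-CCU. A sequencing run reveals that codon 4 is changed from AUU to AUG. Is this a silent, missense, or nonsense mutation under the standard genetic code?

Position 12 falls in codon 4: AUU → Ile.
After the substitution the codon is AUG → Met.
Ile ≠ Met, so this is a missense mutation.

missense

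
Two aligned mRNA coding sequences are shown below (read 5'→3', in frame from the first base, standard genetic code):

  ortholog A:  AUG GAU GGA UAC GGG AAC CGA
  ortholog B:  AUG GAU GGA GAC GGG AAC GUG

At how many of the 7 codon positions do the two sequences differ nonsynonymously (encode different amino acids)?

2

Codon 1: AUG Met / AUG Met — identical.
Codon 2: GAU Asp / GAU Asp — identical.
Codon 3: GGA Gly / GGA Gly — identical.
Codon 4: UAC Tyr / GAC Asp — nonsynonymous.
Codon 5: GGG Gly / GGG Gly — identical.
Codon 6: AAC Asn / AAC Asn — identical.
Codon 7: CGA Arg / GUG Val — nonsynonymous.
Nonsynonymous differences: 2.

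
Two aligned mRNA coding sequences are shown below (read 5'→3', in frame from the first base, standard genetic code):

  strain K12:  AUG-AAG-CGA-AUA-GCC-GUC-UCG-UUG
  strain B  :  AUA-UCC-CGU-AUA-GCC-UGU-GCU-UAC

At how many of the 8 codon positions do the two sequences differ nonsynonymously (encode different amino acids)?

5

Codon 1: AUG Met / AUA Ile — nonsynonymous.
Codon 2: AAG Lys / UCC Ser — nonsynonymous.
Codon 3: CGA Arg / CGU Arg — synonymous.
Codon 4: AUA Ile / AUA Ile — identical.
Codon 5: GCC Ala / GCC Ala — identical.
Codon 6: GUC Val / UGU Cys — nonsynonymous.
Codon 7: UCG Ser / GCU Ala — nonsynonymous.
Codon 8: UUG Leu / UAC Tyr — nonsynonymous.
Nonsynonymous differences: 5.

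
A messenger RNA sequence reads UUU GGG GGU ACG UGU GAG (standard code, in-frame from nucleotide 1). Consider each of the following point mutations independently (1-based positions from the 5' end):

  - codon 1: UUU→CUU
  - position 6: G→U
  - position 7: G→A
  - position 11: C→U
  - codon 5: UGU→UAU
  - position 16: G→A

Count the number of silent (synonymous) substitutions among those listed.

Codon 1: UUU (Phe) → CUU (Leu) — missense.
Codon 2: GGG (Gly) → GGU (Gly) — synonymous.
Codon 3: GGU (Gly) → AGU (Ser) — missense.
Codon 4: ACG (Thr) → AUG (Met) — missense.
Codon 5: UGU (Cys) → UAU (Tyr) — missense.
Codon 6: GAG (Glu) → AAG (Lys) — missense.
Synonymous: 1 of 6.

1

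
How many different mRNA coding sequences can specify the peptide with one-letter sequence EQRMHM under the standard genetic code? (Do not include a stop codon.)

48

Glu: 2 codons.
Gln: 2 codons.
Arg: 6 codons.
Met: 1 codon.
His: 2 codons.
Met: 1 codon.
2 × 2 × 6 × 1 × 2 × 1 = 48.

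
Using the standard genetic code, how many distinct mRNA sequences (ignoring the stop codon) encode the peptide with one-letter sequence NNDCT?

64

Asn: 2 codons.
Asn: 2 codons.
Asp: 2 codons.
Cys: 2 codons.
Thr: 4 codons.
2 × 2 × 2 × 2 × 4 = 64.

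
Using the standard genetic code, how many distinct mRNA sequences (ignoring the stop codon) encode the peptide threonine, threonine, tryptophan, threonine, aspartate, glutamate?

Thr: 4 codons.
Thr: 4 codons.
Trp: 1 codon.
Thr: 4 codons.
Asp: 2 codons.
Glu: 2 codons.
4 × 4 × 1 × 4 × 2 × 2 = 256.

256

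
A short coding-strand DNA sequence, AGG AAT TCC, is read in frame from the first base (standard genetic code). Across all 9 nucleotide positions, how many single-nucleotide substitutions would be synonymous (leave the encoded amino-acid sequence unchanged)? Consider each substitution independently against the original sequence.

Codon 1 (AGG, Arg): 2 synonymous substitutions.
Codon 2 (AAT, Asn): 1 synonymous substitution.
Codon 3 (TCC, Ser): 3 synonymous substitutions.
Total: 2 + 1 + 3 = 6.

6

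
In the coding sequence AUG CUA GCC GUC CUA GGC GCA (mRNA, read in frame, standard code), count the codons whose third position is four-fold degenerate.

Codon 1 AUG (Met): third position 1-fold.
Codon 2 CUA (Leu): third position 4-fold.
Codon 3 GCC (Ala): third position 4-fold.
Codon 4 GUC (Val): third position 4-fold.
Codon 5 CUA (Leu): third position 4-fold.
Codon 6 GGC (Gly): third position 4-fold.
Codon 7 GCA (Ala): third position 4-fold.
Four-fold degenerate third positions: 6.

6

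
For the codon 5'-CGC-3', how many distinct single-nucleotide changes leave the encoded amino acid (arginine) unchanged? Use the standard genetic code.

3

Position 1: none → 0 synonymous.
Position 2: none → 0 synonymous.
Position 3: CGU, CGA, CGG → 3 synonymous.
Total: 0 + 0 + 3 = 3.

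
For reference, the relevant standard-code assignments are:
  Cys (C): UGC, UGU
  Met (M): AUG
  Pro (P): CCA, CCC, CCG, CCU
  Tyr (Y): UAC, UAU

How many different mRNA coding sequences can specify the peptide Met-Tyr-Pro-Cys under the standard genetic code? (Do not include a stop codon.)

16

Met: 1 codon.
Tyr: 2 codons.
Pro: 4 codons.
Cys: 2 codons.
1 × 2 × 4 × 2 = 16.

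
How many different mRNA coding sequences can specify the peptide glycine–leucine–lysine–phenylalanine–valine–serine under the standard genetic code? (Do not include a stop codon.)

Gly: 4 codons.
Leu: 6 codons.
Lys: 2 codons.
Phe: 2 codons.
Val: 4 codons.
Ser: 6 codons.
4 × 6 × 2 × 2 × 4 × 6 = 2304.

2304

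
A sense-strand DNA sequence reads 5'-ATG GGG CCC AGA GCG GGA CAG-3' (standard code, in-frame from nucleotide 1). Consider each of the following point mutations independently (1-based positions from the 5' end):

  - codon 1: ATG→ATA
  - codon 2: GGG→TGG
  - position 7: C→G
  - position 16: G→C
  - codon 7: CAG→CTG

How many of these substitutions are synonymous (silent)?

Codon 1: ATG (Met) → ATA (Ile) — missense.
Codon 2: GGG (Gly) → TGG (Trp) — missense.
Codon 3: CCC (Pro) → GCC (Ala) — missense.
Codon 6: GGA (Gly) → CGA (Arg) — missense.
Codon 7: CAG (Gln) → CTG (Leu) — missense.
Synonymous: 0 of 5.

0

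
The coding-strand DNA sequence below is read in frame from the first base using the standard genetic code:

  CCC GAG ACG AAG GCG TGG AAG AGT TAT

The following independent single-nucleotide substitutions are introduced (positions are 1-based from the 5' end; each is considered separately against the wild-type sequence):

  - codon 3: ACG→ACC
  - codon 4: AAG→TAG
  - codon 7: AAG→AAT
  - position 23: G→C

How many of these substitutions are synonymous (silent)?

1

Codon 3: ACG (Thr) → ACC (Thr) — synonymous.
Codon 4: AAG (Lys) → TAG (Stop) — nonsense.
Codon 7: AAG (Lys) → AAT (Asn) — missense.
Codon 8: AGT (Ser) → ACT (Thr) — missense.
Synonymous: 1 of 4.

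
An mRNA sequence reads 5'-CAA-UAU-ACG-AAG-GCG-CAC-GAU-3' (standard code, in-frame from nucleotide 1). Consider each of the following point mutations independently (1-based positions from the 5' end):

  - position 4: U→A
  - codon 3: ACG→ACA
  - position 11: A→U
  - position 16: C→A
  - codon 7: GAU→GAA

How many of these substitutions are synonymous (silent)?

1

Codon 2: UAU (Tyr) → AAU (Asn) — missense.
Codon 3: ACG (Thr) → ACA (Thr) — synonymous.
Codon 4: AAG (Lys) → AUG (Met) — missense.
Codon 6: CAC (His) → AAC (Asn) — missense.
Codon 7: GAU (Asp) → GAA (Glu) — missense.
Synonymous: 1 of 5.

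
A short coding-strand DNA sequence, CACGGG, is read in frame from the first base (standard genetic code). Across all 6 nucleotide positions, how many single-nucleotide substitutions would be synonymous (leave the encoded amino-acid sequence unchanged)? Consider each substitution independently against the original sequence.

Codon 1 (CAC, His): 1 synonymous substitution.
Codon 2 (GGG, Gly): 3 synonymous substitutions.
Total: 1 + 3 = 4.

4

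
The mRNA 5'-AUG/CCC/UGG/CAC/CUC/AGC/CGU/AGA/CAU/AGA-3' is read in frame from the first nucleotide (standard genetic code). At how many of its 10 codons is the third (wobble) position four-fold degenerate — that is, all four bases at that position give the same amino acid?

Codon 1 AUG (Met): third position 1-fold.
Codon 2 CCC (Pro): third position 4-fold.
Codon 3 UGG (Trp): third position 1-fold.
Codon 4 CAC (His): third position 2-fold.
Codon 5 CUC (Leu): third position 4-fold.
Codon 6 AGC (Ser): third position 2-fold.
Codon 7 CGU (Arg): third position 4-fold.
Codon 8 AGA (Arg): third position 2-fold.
Codon 9 CAU (His): third position 2-fold.
Codon 10 AGA (Arg): third position 2-fold.
Four-fold degenerate third positions: 3.

3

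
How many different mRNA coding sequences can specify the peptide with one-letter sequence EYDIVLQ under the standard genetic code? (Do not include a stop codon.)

1152

Glu: 2 codons.
Tyr: 2 codons.
Asp: 2 codons.
Ile: 3 codons.
Val: 4 codons.
Leu: 6 codons.
Gln: 2 codons.
2 × 2 × 2 × 3 × 4 × 6 × 2 = 1152.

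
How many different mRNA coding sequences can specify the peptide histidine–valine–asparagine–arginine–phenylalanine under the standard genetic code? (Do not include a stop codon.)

His: 2 codons.
Val: 4 codons.
Asn: 2 codons.
Arg: 6 codons.
Phe: 2 codons.
2 × 4 × 2 × 6 × 2 = 192.

192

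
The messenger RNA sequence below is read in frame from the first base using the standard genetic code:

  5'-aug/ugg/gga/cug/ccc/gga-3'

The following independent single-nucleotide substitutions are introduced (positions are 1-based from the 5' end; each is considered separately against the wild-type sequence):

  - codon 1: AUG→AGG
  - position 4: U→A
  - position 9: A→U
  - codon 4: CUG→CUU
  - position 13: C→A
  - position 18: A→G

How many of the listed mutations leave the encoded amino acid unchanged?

Codon 1: AUG (Met) → AGG (Arg) — missense.
Codon 2: UGG (Trp) → AGG (Arg) — missense.
Codon 3: GGA (Gly) → GGU (Gly) — synonymous.
Codon 4: CUG (Leu) → CUU (Leu) — synonymous.
Codon 5: CCC (Pro) → ACC (Thr) — missense.
Codon 6: GGA (Gly) → GGG (Gly) — synonymous.
Synonymous: 3 of 6.

3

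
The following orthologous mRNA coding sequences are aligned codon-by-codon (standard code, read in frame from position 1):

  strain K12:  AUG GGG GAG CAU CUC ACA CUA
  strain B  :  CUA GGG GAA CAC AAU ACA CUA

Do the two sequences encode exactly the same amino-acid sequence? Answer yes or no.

Codon 1: AUG Met / CUA Leu — nonsynonymous.
Codon 2: GGG Gly / GGG Gly — identical.
Codon 3: GAG Glu / GAA Glu — synonymous.
Codon 4: CAU His / CAC His — synonymous.
Codon 5: CUC Leu / AAU Asn — nonsynonymous.
Codon 6: ACA Thr / ACA Thr — identical.
Codon 7: CUA Leu / CUA Leu — identical.
Nonsynonymous differences: 2 → different protein.

no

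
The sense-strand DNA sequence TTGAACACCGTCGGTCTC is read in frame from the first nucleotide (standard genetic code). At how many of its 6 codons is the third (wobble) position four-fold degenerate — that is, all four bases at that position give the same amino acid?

4

Codon 1 TTG (Leu): third position 2-fold.
Codon 2 AAC (Asn): third position 2-fold.
Codon 3 ACC (Thr): third position 4-fold.
Codon 4 GTC (Val): third position 4-fold.
Codon 5 GGT (Gly): third position 4-fold.
Codon 6 CTC (Leu): third position 4-fold.
Four-fold degenerate third positions: 4.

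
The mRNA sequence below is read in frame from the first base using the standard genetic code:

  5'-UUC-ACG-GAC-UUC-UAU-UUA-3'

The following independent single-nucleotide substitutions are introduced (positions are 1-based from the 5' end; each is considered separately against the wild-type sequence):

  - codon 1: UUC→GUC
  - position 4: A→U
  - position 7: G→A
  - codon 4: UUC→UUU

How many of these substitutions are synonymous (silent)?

1

Codon 1: UUC (Phe) → GUC (Val) — missense.
Codon 2: ACG (Thr) → UCG (Ser) — missense.
Codon 3: GAC (Asp) → AAC (Asn) — missense.
Codon 4: UUC (Phe) → UUU (Phe) — synonymous.
Synonymous: 1 of 4.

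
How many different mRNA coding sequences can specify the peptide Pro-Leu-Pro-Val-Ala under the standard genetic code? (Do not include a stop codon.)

Pro: 4 codons.
Leu: 6 codons.
Pro: 4 codons.
Val: 4 codons.
Ala: 4 codons.
4 × 6 × 4 × 4 × 4 = 1536.

1536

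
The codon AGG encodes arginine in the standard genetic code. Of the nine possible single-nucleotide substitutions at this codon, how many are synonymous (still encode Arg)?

Position 1: CGG → 1 synonymous.
Position 2: none → 0 synonymous.
Position 3: AGA → 1 synonymous.
Total: 1 + 0 + 1 = 2.

2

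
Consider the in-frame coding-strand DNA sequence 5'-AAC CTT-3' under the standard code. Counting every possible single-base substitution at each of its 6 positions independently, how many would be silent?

Codon 1 (AAC, Asn): 1 synonymous substitution.
Codon 2 (CTT, Leu): 3 synonymous substitutions.
Total: 1 + 3 = 4.

4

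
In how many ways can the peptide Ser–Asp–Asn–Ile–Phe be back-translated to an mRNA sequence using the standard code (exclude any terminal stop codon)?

144

Ser: 6 codons.
Asp: 2 codons.
Asn: 2 codons.
Ile: 3 codons.
Phe: 2 codons.
6 × 2 × 2 × 3 × 2 = 144.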